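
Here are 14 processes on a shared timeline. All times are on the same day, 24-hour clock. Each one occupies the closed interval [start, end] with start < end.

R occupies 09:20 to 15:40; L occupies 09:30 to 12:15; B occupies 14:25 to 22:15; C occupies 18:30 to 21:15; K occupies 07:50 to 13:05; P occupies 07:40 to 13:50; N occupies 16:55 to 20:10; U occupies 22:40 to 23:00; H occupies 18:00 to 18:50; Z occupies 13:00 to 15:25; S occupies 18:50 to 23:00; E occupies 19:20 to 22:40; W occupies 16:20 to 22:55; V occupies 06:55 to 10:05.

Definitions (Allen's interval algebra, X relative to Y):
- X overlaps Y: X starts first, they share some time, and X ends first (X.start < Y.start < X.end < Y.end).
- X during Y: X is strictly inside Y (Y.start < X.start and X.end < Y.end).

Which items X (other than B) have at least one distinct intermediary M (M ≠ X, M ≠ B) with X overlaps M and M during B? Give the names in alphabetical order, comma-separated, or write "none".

H, N

Target B = [14:25, 22:15].
Intermediaries M with M during B: C, H, N.
Via C — items with X overlaps C: H, N.
Via H — items with X overlaps H: none.
Via N — items with X overlaps N: none.
Union: H, N.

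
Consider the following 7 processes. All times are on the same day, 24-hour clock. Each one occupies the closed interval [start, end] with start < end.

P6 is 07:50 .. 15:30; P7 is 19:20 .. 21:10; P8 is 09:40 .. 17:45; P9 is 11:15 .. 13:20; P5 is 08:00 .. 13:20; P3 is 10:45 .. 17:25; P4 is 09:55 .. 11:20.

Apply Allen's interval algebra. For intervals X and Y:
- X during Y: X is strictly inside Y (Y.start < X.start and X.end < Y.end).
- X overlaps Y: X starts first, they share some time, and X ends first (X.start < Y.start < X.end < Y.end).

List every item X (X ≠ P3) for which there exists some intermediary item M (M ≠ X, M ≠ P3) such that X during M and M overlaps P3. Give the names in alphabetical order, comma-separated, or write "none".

P4, P5, P9

Target P3 = [10:45, 17:25].
Intermediaries M with M overlaps P3: P4, P5, P6.
Via P4 — items with X during P4: none.
Via P5 — items with X during P5: P4.
Via P6 — items with X during P6: P4, P5, P9.
Union: P4, P5, P9.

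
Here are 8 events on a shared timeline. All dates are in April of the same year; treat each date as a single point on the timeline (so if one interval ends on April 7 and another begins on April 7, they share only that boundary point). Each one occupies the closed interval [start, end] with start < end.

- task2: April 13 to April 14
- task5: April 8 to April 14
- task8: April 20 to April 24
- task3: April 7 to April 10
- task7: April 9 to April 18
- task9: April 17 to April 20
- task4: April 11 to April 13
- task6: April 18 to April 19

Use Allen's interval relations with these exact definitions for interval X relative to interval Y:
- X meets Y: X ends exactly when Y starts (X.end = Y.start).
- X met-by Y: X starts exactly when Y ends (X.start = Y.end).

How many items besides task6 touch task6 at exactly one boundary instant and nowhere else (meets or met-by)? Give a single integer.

1

Target task6 = [April 18, April 19].
task2 [April 13, April 14] → before → no.
task3 [April 7, April 10] → before → no.
task4 [April 11, April 13] → before → no.
task5 [April 8, April 14] → before → no.
task7 [April 9, April 18] → meets → counts.
task8 [April 20, April 24] → after → no.
task9 [April 17, April 20] → contains → no.
Total: 1.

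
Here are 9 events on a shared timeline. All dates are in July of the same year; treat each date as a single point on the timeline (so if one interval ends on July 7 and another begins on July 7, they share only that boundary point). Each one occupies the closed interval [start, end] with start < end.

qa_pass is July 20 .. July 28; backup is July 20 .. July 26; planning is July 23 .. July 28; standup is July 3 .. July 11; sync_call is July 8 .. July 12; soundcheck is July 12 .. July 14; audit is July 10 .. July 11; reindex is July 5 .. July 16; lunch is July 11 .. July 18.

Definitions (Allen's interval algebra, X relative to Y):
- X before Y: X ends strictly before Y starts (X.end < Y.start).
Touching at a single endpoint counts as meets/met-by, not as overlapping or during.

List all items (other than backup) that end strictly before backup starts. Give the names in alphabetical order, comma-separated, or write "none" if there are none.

audit, lunch, reindex, soundcheck, standup, sync_call

Target backup = [July 20, July 26].
audit [July 10, July 11] → before → yes.
lunch [July 11, July 18] → before → yes.
planning [July 23, July 28] → overlapped-by → no.
qa_pass [July 20, July 28] → started-by → no.
reindex [July 5, July 16] → before → yes.
soundcheck [July 12, July 14] → before → yes.
standup [July 3, July 11] → before → yes.
sync_call [July 8, July 12] → before → yes.
Result: audit, lunch, reindex, soundcheck, standup, sync_call.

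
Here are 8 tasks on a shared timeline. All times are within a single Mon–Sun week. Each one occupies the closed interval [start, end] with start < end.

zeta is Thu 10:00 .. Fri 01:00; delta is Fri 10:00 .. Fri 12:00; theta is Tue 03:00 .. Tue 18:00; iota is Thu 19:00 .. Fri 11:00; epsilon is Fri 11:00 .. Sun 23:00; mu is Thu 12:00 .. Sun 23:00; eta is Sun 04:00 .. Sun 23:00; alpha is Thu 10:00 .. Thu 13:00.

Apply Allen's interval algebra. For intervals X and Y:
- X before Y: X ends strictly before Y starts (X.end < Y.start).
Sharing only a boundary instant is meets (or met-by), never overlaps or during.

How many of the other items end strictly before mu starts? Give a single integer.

1

Target mu = [Thu 12:00, Sun 23:00].
alpha [Thu 10:00, Thu 13:00] → overlaps → no.
delta [Fri 10:00, Fri 12:00] → during → no.
epsilon [Fri 11:00, Sun 23:00] → finishes → no.
eta [Sun 04:00, Sun 23:00] → finishes → no.
iota [Thu 19:00, Fri 11:00] → during → no.
theta [Tue 03:00, Tue 18:00] → before → counts.
zeta [Thu 10:00, Fri 01:00] → overlaps → no.
Total: 1.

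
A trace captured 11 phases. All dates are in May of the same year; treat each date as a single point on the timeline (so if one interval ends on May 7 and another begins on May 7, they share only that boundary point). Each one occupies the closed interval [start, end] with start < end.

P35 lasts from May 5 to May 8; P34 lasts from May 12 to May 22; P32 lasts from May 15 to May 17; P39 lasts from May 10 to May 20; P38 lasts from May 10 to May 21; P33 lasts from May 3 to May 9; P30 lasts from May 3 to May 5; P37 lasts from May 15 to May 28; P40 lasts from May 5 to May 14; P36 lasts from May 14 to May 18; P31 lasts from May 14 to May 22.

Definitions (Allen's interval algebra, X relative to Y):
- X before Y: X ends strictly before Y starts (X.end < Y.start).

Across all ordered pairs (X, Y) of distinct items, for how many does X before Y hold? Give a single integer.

Checking all 110 ordered pairs for relation 'before'; matching pairs in alphabetical order:
(P30, P31): P30 before P31 ✓
(P30, P32): P30 before P32 ✓
(P30, P34): P30 before P34 ✓
(P30, P36): P30 before P36 ✓
(P30, P37): P30 before P37 ✓
(P30, P38): P30 before P38 ✓
(P30, P39): P30 before P39 ✓
(P33, P31): P33 before P31 ✓
(P33, P32): P33 before P32 ✓
(P33, P34): P33 before P34 ✓
(P33, P36): P33 before P36 ✓
(P33, P37): P33 before P37 ✓
(P33, P38): P33 before P38 ✓
(P33, P39): P33 before P39 ✓
(P35, P31): P35 before P31 ✓
(P35, P32): P35 before P32 ✓
(P35, P34): P35 before P34 ✓
(P35, P36): P35 before P36 ✓
(P35, P37): P35 before P37 ✓
(P35, P38): P35 before P38 ✓
(P35, P39): P35 before P39 ✓
(P40, P32): P40 before P32 ✓
(P40, P37): P40 before P37 ✓
Count: 23.

23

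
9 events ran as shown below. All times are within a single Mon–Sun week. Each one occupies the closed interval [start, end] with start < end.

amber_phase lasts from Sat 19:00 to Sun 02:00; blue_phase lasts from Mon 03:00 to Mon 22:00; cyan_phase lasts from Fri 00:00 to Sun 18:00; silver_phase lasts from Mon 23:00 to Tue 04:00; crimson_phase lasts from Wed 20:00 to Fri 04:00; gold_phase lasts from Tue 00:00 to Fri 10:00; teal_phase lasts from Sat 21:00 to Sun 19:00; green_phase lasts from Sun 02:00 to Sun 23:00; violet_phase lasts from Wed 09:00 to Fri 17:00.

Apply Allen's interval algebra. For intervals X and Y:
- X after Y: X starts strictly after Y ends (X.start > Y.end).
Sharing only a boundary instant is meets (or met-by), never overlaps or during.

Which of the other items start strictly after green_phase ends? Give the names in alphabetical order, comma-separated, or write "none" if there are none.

Target green_phase = [Sun 02:00, Sun 23:00].
amber_phase [Sat 19:00, Sun 02:00] → meets → no.
blue_phase [Mon 03:00, Mon 22:00] → before → no.
crimson_phase [Wed 20:00, Fri 04:00] → before → no.
cyan_phase [Fri 00:00, Sun 18:00] → overlaps → no.
gold_phase [Tue 00:00, Fri 10:00] → before → no.
silver_phase [Mon 23:00, Tue 04:00] → before → no.
teal_phase [Sat 21:00, Sun 19:00] → overlaps → no.
violet_phase [Wed 09:00, Fri 17:00] → before → no.
Result: none.

none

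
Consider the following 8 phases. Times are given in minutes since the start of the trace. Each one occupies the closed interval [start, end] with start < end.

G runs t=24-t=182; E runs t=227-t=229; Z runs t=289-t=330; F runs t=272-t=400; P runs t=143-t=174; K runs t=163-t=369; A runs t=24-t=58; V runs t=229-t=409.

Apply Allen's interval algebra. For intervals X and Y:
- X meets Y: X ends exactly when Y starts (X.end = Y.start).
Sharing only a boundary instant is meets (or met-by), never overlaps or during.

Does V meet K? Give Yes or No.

V = [t=229, t=409], K = [t=163, t=369].
Actual relation of V to K: overlapped-by.
Asked whether 'meets' holds → No.

No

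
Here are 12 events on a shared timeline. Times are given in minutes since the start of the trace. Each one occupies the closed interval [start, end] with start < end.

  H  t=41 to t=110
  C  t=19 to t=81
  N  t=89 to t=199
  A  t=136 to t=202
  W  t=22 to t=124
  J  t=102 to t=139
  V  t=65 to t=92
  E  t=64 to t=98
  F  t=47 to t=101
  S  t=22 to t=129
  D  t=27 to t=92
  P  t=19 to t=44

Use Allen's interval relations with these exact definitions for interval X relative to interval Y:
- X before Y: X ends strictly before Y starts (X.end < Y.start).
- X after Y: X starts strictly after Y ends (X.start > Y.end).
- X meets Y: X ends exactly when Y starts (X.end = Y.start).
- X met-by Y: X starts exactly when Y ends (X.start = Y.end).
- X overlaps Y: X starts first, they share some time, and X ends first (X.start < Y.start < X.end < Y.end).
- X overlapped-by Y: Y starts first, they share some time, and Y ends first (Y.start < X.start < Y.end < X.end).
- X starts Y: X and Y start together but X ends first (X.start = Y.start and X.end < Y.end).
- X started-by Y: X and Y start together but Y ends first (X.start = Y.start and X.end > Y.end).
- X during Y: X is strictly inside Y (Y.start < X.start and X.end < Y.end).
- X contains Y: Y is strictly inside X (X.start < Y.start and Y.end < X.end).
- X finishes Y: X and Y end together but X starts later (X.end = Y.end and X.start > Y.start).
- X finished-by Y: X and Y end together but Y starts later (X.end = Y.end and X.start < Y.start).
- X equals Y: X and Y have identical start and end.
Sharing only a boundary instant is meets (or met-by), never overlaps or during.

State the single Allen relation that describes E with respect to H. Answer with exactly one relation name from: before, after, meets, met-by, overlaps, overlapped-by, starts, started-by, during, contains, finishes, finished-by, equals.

E = [t=64, t=98]; H = [t=41, t=110].
Compare endpoints: E.start > H.start, E.start < H.end, E.end > H.start, E.end < H.end.
That pattern is 'during'.

during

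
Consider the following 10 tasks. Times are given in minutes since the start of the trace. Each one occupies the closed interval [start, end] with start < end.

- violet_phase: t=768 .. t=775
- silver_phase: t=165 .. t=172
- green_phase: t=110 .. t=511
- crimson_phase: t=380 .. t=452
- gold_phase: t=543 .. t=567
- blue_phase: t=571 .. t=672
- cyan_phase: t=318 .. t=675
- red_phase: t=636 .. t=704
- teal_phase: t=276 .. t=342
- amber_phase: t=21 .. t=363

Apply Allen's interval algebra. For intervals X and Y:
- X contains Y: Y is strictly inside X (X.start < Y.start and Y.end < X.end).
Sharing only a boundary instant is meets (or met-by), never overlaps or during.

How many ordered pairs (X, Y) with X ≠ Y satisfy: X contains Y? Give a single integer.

Checking all 90 ordered pairs for relation 'contains'; matching pairs in alphabetical order:
(amber_phase, silver_phase): amber_phase contains silver_phase ✓
(amber_phase, teal_phase): amber_phase contains teal_phase ✓
(cyan_phase, blue_phase): cyan_phase contains blue_phase ✓
(cyan_phase, crimson_phase): cyan_phase contains crimson_phase ✓
(cyan_phase, gold_phase): cyan_phase contains gold_phase ✓
(green_phase, crimson_phase): green_phase contains crimson_phase ✓
(green_phase, silver_phase): green_phase contains silver_phase ✓
(green_phase, teal_phase): green_phase contains teal_phase ✓
Count: 8.

8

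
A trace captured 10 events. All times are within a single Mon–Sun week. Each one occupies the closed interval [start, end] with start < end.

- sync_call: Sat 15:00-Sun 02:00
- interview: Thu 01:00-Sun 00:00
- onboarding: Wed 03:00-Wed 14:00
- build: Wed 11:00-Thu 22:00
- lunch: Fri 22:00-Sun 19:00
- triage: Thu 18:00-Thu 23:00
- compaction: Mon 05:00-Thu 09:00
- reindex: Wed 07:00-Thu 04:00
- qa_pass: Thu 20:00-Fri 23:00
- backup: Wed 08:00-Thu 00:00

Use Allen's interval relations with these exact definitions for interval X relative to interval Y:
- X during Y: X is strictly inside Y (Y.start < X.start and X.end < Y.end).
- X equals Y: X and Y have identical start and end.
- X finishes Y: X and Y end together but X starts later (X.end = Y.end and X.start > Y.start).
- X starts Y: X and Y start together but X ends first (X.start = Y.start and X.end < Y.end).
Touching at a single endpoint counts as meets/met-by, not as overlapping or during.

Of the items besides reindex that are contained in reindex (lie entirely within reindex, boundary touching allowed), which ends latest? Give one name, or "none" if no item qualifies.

Target reindex = [Wed 07:00, Thu 04:00].
backup [Wed 08:00, Thu 00:00] → during → candidate.
build [Wed 11:00, Thu 22:00] → overlapped-by → excluded.
compaction [Mon 05:00, Thu 09:00] → contains → excluded.
interview [Thu 01:00, Sun 00:00] → overlapped-by → excluded.
lunch [Fri 22:00, Sun 19:00] → after → excluded.
onboarding [Wed 03:00, Wed 14:00] → overlaps → excluded.
qa_pass [Thu 20:00, Fri 23:00] → after → excluded.
sync_call [Sat 15:00, Sun 02:00] → after → excluded.
triage [Thu 18:00, Thu 23:00] → after → excluded.
Among candidates, latest end is Thu 00:00 → backup.

backup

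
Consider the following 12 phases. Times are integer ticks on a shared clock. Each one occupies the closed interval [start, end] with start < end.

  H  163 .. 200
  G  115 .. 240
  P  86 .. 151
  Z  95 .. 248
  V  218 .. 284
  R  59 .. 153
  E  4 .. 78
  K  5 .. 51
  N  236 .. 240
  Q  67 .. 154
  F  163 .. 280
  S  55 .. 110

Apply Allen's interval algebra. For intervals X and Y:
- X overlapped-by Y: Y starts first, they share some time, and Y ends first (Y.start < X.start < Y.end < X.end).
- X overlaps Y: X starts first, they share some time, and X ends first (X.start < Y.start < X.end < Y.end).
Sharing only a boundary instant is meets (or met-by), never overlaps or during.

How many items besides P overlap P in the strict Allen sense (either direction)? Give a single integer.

Target P = [86, 151].
E [4, 78] → before → no.
F [163, 280] → after → no.
G [115, 240] → overlapped-by → counts.
H [163, 200] → after → no.
K [5, 51] → before → no.
N [236, 240] → after → no.
Q [67, 154] → contains → no.
R [59, 153] → contains → no.
S [55, 110] → overlaps → counts.
V [218, 284] → after → no.
Z [95, 248] → overlapped-by → counts.
Total: 3.

3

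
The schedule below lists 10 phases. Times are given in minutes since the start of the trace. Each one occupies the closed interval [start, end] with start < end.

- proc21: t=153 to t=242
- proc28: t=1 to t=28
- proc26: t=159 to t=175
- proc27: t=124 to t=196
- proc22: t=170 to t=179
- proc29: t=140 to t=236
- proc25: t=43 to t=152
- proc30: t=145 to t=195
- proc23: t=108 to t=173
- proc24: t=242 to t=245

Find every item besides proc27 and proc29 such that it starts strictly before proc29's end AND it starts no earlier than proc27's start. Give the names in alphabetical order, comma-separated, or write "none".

proc21, proc22, proc26, proc30

Conditions: its start is strictly before proc29's end (X.start < t=236) AND its start is no earlier than proc27's start (X.start >= t=124).
proc21: start t=153 < t=236? ✓; start t=153 >= t=124? ✓ → yes.
proc22: start t=170 < t=236? ✓; start t=170 >= t=124? ✓ → yes.
proc23: start t=108 < t=236? ✓; start t=108 >= t=124? ✗ → no.
proc24: start t=242 < t=236? ✗; start t=242 >= t=124? ✓ → no.
proc25: start t=43 < t=236? ✓; start t=43 >= t=124? ✗ → no.
proc26: start t=159 < t=236? ✓; start t=159 >= t=124? ✓ → yes.
proc28: start t=1 < t=236? ✓; start t=1 >= t=124? ✗ → no.
proc30: start t=145 < t=236? ✓; start t=145 >= t=124? ✓ → yes.
Result: proc21, proc22, proc26, proc30.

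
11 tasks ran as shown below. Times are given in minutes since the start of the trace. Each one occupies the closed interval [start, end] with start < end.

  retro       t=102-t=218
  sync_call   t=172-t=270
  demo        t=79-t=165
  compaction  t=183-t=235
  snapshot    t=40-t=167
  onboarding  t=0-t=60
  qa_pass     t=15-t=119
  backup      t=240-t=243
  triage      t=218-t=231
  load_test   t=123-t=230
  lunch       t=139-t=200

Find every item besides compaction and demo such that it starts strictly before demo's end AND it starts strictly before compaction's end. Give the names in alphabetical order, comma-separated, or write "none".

Conditions: its start is strictly before demo's end (X.start < t=165) AND its start is strictly before compaction's end (X.start < t=235).
backup: start t=240 < t=165? ✗; start t=240 < t=235? ✗ → no.
load_test: start t=123 < t=165? ✓; start t=123 < t=235? ✓ → yes.
lunch: start t=139 < t=165? ✓; start t=139 < t=235? ✓ → yes.
onboarding: start t=0 < t=165? ✓; start t=0 < t=235? ✓ → yes.
qa_pass: start t=15 < t=165? ✓; start t=15 < t=235? ✓ → yes.
retro: start t=102 < t=165? ✓; start t=102 < t=235? ✓ → yes.
snapshot: start t=40 < t=165? ✓; start t=40 < t=235? ✓ → yes.
sync_call: start t=172 < t=165? ✗; start t=172 < t=235? ✓ → no.
triage: start t=218 < t=165? ✗; start t=218 < t=235? ✓ → no.
Result: load_test, lunch, onboarding, qa_pass, retro, snapshot.

load_test, lunch, onboarding, qa_pass, retro, snapshot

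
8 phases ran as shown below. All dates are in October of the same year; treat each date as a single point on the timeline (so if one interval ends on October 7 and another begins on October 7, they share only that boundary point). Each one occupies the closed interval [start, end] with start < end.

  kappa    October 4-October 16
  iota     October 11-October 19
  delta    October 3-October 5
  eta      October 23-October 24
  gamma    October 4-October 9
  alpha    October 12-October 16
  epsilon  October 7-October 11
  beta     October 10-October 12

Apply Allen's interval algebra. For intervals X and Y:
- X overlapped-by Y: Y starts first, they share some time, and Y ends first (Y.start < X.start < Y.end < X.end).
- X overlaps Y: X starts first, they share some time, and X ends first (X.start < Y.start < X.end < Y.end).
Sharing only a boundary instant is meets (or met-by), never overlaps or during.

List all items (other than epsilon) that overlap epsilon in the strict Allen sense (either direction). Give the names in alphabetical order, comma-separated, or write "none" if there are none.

Target epsilon = [October 7, October 11].
alpha [October 12, October 16] → after → no.
beta [October 10, October 12] → overlapped-by → yes.
delta [October 3, October 5] → before → no.
eta [October 23, October 24] → after → no.
gamma [October 4, October 9] → overlaps → yes.
iota [October 11, October 19] → met-by → no.
kappa [October 4, October 16] → contains → no.
Result: beta, gamma.

beta, gamma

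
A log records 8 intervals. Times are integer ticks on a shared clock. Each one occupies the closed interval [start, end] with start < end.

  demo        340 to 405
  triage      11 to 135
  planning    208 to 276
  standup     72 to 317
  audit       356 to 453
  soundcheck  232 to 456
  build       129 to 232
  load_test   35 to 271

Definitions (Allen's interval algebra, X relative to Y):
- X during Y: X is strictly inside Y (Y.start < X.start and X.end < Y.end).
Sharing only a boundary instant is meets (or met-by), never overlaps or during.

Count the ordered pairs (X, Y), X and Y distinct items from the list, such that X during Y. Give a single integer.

5

Checking all 56 ordered pairs for relation 'during'; matching pairs in alphabetical order:
(audit, soundcheck): audit during soundcheck ✓
(build, load_test): build during load_test ✓
(build, standup): build during standup ✓
(demo, soundcheck): demo during soundcheck ✓
(planning, standup): planning during standup ✓
Count: 5.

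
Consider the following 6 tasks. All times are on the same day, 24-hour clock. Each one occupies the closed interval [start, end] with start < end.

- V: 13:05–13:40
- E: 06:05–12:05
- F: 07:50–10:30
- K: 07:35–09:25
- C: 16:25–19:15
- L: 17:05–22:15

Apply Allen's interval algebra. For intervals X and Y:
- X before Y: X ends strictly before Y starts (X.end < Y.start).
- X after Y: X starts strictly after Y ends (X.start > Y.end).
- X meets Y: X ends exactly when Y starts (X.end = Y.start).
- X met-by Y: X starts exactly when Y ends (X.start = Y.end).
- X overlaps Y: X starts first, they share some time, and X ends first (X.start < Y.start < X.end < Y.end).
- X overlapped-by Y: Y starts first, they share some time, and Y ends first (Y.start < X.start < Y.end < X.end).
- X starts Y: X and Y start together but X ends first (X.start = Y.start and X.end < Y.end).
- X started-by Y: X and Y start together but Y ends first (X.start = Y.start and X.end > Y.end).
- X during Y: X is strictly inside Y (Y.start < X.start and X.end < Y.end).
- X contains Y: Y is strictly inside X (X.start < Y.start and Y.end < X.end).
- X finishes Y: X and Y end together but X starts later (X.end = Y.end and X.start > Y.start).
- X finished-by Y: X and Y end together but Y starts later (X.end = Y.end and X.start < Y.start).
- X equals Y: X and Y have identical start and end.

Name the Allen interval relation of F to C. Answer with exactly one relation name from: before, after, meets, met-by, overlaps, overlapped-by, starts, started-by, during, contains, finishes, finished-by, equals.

F = [07:50, 10:30]; C = [16:25, 19:15].
Compare endpoints: F.start < C.start, F.start < C.end, F.end < C.start, F.end < C.end.
That pattern is 'before'.

before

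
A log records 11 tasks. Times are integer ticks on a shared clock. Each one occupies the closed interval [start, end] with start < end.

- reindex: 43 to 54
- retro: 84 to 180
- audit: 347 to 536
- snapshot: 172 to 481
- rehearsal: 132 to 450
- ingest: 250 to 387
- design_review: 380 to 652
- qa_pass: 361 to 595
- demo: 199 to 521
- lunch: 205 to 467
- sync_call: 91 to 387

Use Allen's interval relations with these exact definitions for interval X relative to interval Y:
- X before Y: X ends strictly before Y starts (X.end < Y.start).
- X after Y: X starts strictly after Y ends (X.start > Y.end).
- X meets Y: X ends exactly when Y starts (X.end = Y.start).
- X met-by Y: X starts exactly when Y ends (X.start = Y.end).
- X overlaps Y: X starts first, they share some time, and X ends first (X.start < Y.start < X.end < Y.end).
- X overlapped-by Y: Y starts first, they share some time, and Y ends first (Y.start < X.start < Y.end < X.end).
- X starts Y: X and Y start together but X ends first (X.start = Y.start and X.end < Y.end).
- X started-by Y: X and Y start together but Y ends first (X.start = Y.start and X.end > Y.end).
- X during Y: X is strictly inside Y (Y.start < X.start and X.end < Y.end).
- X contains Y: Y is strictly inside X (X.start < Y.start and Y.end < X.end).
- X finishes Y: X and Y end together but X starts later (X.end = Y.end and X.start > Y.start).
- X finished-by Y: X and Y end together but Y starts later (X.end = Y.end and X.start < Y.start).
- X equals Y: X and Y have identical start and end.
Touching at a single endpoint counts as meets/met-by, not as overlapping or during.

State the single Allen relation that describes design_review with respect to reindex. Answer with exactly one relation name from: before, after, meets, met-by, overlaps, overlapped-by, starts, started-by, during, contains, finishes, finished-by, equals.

after

design_review = [380, 652]; reindex = [43, 54].
Compare endpoints: design_review.start > reindex.start, design_review.start > reindex.end, design_review.end > reindex.start, design_review.end > reindex.end.
That pattern is 'after'.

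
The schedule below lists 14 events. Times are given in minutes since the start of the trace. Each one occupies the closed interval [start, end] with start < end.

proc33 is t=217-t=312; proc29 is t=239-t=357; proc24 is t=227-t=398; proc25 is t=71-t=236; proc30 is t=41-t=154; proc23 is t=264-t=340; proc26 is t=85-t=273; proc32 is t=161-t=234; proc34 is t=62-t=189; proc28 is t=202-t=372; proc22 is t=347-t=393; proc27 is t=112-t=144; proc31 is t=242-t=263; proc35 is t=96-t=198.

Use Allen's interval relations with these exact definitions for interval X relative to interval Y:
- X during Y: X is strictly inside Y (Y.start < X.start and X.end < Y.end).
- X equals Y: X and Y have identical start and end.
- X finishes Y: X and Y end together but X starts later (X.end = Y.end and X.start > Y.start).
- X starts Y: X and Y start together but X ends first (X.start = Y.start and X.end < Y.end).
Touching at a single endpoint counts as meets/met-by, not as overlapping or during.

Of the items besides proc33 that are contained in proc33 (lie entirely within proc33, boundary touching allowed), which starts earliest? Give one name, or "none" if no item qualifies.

Target proc33 = [t=217, t=312].
proc22 [t=347, t=393] → after → excluded.
proc23 [t=264, t=340] → overlapped-by → excluded.
proc24 [t=227, t=398] → overlapped-by → excluded.
proc25 [t=71, t=236] → overlaps → excluded.
proc26 [t=85, t=273] → overlaps → excluded.
proc27 [t=112, t=144] → before → excluded.
proc28 [t=202, t=372] → contains → excluded.
proc29 [t=239, t=357] → overlapped-by → excluded.
proc30 [t=41, t=154] → before → excluded.
proc31 [t=242, t=263] → during → candidate.
proc32 [t=161, t=234] → overlaps → excluded.
proc34 [t=62, t=189] → before → excluded.
proc35 [t=96, t=198] → before → excluded.
Among candidates, earliest start is t=242 → proc31.

proc31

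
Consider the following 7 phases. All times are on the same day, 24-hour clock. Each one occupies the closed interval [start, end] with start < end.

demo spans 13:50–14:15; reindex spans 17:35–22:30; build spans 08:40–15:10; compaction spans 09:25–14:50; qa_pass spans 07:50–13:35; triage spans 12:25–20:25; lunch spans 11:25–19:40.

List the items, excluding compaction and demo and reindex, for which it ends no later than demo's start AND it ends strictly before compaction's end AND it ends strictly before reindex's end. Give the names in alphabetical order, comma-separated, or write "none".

Conditions: its end is no later than demo's start (X.end <= 13:50) AND its end is strictly before compaction's end (X.end < 14:50) AND its end is strictly before reindex's end (X.end < 22:30).
build: end 15:10 <= 13:50? ✗; end 15:10 < 14:50? ✗; end 15:10 < 22:30? ✓ → no.
lunch: end 19:40 <= 13:50? ✗; end 19:40 < 14:50? ✗; end 19:40 < 22:30? ✓ → no.
qa_pass: end 13:35 <= 13:50? ✓; end 13:35 < 14:50? ✓; end 13:35 < 22:30? ✓ → yes.
triage: end 20:25 <= 13:50? ✗; end 20:25 < 14:50? ✗; end 20:25 < 22:30? ✓ → no.
Result: qa_pass.

qa_pass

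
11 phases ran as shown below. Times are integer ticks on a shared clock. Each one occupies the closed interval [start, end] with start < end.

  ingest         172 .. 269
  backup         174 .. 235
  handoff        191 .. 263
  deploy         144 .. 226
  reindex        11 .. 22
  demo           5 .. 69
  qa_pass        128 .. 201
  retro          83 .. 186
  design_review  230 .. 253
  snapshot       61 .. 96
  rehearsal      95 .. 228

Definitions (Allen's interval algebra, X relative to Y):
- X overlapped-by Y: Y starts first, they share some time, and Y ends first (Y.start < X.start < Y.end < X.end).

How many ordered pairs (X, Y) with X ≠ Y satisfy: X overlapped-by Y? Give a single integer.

20

Checking all 110 ordered pairs for relation 'overlapped-by'; matching pairs in alphabetical order:
(backup, deploy): backup overlapped-by deploy ✓
(backup, qa_pass): backup overlapped-by qa_pass ✓
(backup, rehearsal): backup overlapped-by rehearsal ✓
(backup, retro): backup overlapped-by retro ✓
(deploy, qa_pass): deploy overlapped-by qa_pass ✓
(deploy, retro): deploy overlapped-by retro ✓
(design_review, backup): design_review overlapped-by backup ✓
(handoff, backup): handoff overlapped-by backup ✓
(handoff, deploy): handoff overlapped-by deploy ✓
(handoff, qa_pass): handoff overlapped-by qa_pass ✓
(handoff, rehearsal): handoff overlapped-by rehearsal ✓
(ingest, deploy): ingest overlapped-by deploy ✓
(ingest, qa_pass): ingest overlapped-by qa_pass ✓
(ingest, rehearsal): ingest overlapped-by rehearsal ✓
(ingest, retro): ingest overlapped-by retro ✓
(qa_pass, retro): qa_pass overlapped-by retro ✓
(rehearsal, retro): rehearsal overlapped-by retro ✓
(rehearsal, snapshot): rehearsal overlapped-by snapshot ✓
(retro, snapshot): retro overlapped-by snapshot ✓
(snapshot, demo): snapshot overlapped-by demo ✓
Count: 20.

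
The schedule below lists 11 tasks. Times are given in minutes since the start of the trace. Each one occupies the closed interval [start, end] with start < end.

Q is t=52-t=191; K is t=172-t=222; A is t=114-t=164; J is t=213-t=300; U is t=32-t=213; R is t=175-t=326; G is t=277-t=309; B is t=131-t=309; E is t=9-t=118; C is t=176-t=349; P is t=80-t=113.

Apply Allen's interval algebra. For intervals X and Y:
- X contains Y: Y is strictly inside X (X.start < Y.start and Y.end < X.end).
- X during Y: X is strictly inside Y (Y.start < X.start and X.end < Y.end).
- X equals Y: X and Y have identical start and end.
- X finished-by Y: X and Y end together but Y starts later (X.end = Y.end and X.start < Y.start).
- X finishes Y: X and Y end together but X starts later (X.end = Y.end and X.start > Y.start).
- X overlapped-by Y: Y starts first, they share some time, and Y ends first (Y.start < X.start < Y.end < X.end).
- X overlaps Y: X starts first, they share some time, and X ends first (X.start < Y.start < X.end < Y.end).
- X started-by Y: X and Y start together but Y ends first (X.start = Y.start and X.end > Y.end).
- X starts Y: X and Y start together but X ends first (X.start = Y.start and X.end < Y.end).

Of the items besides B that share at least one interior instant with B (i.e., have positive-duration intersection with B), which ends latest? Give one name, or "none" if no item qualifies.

Target B = [t=131, t=309].
A [t=114, t=164] → overlaps → candidate.
C [t=176, t=349] → overlapped-by → candidate.
E [t=9, t=118] → before → excluded.
G [t=277, t=309] → finishes → candidate.
J [t=213, t=300] → during → candidate.
K [t=172, t=222] → during → candidate.
P [t=80, t=113] → before → excluded.
Q [t=52, t=191] → overlaps → candidate.
R [t=175, t=326] → overlapped-by → candidate.
U [t=32, t=213] → overlaps → candidate.
Among candidates, latest end is t=349 → C.

C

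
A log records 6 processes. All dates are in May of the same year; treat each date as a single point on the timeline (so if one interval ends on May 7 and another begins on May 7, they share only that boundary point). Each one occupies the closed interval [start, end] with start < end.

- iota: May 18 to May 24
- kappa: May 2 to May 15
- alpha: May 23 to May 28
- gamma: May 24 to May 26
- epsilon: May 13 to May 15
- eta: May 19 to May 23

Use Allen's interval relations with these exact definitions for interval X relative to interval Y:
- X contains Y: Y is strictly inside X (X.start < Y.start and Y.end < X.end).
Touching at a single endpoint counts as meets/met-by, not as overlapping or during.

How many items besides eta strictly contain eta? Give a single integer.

Target eta = [May 19, May 23].
alpha [May 23, May 28] → met-by → no.
epsilon [May 13, May 15] → before → no.
gamma [May 24, May 26] → after → no.
iota [May 18, May 24] → contains → counts.
kappa [May 2, May 15] → before → no.
Total: 1.

1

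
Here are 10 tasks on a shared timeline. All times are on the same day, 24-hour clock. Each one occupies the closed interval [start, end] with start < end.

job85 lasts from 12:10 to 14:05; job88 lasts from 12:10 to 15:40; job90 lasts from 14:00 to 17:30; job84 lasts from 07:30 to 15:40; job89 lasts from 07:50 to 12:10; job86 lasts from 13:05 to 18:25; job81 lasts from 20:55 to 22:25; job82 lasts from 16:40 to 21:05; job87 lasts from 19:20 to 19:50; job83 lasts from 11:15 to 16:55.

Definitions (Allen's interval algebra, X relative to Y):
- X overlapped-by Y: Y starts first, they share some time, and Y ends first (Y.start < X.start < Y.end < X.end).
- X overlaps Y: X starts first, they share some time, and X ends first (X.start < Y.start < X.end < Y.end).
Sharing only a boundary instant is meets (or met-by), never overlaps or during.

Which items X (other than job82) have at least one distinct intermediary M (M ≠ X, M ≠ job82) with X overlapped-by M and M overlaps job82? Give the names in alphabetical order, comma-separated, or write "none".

Target job82 = [16:40, 21:05].
Intermediaries M with M overlaps job82: job83, job86, job90.
Via job83 — items with X overlapped-by job83: job86, job90.
Via job86 — items with X overlapped-by job86: none.
Via job90 — items with X overlapped-by job90: none.
Union: job86, job90.

job86, job90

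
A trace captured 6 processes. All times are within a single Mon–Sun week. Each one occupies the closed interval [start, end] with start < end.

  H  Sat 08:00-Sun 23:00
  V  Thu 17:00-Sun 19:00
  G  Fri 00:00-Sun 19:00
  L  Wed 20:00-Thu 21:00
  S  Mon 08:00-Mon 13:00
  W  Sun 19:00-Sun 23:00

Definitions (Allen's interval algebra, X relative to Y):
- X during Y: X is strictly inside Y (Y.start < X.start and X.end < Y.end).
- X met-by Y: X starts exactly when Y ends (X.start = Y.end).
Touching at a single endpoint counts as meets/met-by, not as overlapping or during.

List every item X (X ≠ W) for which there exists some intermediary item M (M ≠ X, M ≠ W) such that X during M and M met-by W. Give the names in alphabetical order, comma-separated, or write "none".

none

Target W = [Sun 19:00, Sun 23:00].
Intermediaries M with M met-by W: none.
Union: none.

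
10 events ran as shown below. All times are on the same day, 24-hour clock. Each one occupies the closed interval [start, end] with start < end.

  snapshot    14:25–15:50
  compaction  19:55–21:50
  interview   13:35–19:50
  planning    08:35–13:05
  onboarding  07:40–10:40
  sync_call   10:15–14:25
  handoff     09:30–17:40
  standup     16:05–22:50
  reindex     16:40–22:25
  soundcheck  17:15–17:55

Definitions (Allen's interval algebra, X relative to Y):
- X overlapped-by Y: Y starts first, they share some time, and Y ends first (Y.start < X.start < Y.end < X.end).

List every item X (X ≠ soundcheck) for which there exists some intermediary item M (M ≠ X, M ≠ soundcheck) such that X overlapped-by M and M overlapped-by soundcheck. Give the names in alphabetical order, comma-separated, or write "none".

Target soundcheck = [17:15, 17:55].
Intermediaries M with M overlapped-by soundcheck: none.
Union: none.

none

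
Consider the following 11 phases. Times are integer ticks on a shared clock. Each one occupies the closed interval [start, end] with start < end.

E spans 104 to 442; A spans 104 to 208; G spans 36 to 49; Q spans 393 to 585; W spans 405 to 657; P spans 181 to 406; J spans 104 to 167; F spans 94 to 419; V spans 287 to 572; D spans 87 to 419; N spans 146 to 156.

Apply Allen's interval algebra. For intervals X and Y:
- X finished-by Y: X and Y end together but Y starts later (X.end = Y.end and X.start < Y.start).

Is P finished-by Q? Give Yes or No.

P = [181, 406], Q = [393, 585].
Actual relation of P to Q: overlaps.
Asked whether 'finished-by' holds → No.

No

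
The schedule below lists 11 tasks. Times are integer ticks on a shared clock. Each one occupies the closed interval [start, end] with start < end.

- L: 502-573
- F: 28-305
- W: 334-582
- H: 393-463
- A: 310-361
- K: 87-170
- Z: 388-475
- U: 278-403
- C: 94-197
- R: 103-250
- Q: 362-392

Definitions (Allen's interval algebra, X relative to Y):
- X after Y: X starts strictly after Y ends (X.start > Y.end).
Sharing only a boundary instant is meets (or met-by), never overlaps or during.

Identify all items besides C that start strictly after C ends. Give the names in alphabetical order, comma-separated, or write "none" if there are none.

Target C = [94, 197].
A [310, 361] → after → yes.
F [28, 305] → contains → no.
H [393, 463] → after → yes.
K [87, 170] → overlaps → no.
L [502, 573] → after → yes.
Q [362, 392] → after → yes.
R [103, 250] → overlapped-by → no.
U [278, 403] → after → yes.
W [334, 582] → after → yes.
Z [388, 475] → after → yes.
Result: A, H, L, Q, U, W, Z.

A, H, L, Q, U, W, Z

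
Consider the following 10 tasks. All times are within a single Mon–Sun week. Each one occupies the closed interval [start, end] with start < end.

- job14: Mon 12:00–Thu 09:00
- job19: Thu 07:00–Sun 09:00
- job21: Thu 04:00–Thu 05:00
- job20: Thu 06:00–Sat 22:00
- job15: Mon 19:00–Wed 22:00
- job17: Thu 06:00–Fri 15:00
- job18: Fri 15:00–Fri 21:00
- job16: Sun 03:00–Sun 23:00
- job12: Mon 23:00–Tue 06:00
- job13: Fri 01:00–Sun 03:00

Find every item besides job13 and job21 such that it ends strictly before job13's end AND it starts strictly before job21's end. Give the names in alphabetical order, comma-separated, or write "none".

job12, job14, job15

Conditions: its end is strictly before job13's end (X.end < Sun 03:00) AND its start is strictly before job21's end (X.start < Thu 05:00).
job12: end Tue 06:00 < Sun 03:00? ✓; start Mon 23:00 < Thu 05:00? ✓ → yes.
job14: end Thu 09:00 < Sun 03:00? ✓; start Mon 12:00 < Thu 05:00? ✓ → yes.
job15: end Wed 22:00 < Sun 03:00? ✓; start Mon 19:00 < Thu 05:00? ✓ → yes.
job16: end Sun 23:00 < Sun 03:00? ✗; start Sun 03:00 < Thu 05:00? ✗ → no.
job17: end Fri 15:00 < Sun 03:00? ✓; start Thu 06:00 < Thu 05:00? ✗ → no.
job18: end Fri 21:00 < Sun 03:00? ✓; start Fri 15:00 < Thu 05:00? ✗ → no.
job19: end Sun 09:00 < Sun 03:00? ✗; start Thu 07:00 < Thu 05:00? ✗ → no.
job20: end Sat 22:00 < Sun 03:00? ✓; start Thu 06:00 < Thu 05:00? ✗ → no.
Result: job12, job14, job15.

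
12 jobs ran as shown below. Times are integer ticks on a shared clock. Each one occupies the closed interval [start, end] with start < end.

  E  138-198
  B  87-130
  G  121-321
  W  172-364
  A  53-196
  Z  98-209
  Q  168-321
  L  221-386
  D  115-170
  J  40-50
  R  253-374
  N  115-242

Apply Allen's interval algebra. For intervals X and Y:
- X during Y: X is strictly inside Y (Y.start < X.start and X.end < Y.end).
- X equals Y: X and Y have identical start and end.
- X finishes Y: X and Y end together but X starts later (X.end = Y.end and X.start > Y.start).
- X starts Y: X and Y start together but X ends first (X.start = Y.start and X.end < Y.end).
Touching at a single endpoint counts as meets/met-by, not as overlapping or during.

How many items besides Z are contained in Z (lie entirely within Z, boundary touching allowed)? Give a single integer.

Target Z = [98, 209].
A [53, 196] → overlaps → no.
B [87, 130] → overlaps → no.
D [115, 170] → during → counts.
E [138, 198] → during → counts.
G [121, 321] → overlapped-by → no.
J [40, 50] → before → no.
L [221, 386] → after → no.
N [115, 242] → overlapped-by → no.
Q [168, 321] → overlapped-by → no.
R [253, 374] → after → no.
W [172, 364] → overlapped-by → no.
Total: 2.

2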